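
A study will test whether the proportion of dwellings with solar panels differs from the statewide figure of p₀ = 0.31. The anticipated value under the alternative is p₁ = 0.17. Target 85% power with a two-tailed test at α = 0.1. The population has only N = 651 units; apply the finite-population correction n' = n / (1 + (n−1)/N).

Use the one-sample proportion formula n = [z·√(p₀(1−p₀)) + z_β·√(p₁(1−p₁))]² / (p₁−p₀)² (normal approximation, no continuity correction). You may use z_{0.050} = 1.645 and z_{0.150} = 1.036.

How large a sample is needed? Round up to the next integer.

n = 62

n = [z_{α/2}·√(p₀q₀) + z_β·√(p₁q₁)]² / (p₁ − p₀)²
  = [1.645·√(0.31·0.69) + 1.036·√(0.17·0.83)]² / (-0.14)²
  = [1.645·0.4625 + 1.036·0.3756]² / 0.0196
  = [1.1500]² / 0.0196
  = 67.47
Finite-population correction (N = 651): 67.47 / (1 + (67.47 − 1)/651) = 61.22.
Round up → n = 62.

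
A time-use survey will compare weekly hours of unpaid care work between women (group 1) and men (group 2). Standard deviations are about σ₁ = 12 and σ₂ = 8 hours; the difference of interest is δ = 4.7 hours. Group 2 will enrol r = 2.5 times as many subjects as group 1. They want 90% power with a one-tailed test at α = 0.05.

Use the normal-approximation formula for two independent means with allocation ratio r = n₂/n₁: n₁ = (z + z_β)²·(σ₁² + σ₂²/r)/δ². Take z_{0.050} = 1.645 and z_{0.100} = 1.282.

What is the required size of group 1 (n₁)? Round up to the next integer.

n₁ = 66

n₁ = (z_α + z_β)² · (σ₁² + σ₂²/r) / δ²
   = (1.645 + 1.282)² · (12² + 8²/2.5) / 4.7²
   = 8.5673 · (144 + 25.6) / 22.09
   = 8.5673 · 169.6 / 22.09
   = 65.78
Round up → n₁ = 66; n₂ = r·n₁ = 2.5 × 66 = 165.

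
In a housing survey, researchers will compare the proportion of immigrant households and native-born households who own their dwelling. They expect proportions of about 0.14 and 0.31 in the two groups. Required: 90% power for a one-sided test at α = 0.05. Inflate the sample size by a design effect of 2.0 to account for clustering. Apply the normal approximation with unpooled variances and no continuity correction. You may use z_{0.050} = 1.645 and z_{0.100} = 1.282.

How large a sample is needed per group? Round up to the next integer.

n = 199 per group

n = (z_α + z_β)² · [p₁(1−p₁) + p₂(1−p₂)] / (p₁ − p₂)²
  = (1.645 + 1.282)² · (0.14·0.86 + 0.31·0.69) / (-0.17)²
  = (2.927)² · (0.1204 + 0.2139) / 0.0289
  = 8.5673 · 0.3343 / 0.0289
  = 99.10
Design effect: 2.0 × 99.10 = 198.20.
Round up → n = 199 per group.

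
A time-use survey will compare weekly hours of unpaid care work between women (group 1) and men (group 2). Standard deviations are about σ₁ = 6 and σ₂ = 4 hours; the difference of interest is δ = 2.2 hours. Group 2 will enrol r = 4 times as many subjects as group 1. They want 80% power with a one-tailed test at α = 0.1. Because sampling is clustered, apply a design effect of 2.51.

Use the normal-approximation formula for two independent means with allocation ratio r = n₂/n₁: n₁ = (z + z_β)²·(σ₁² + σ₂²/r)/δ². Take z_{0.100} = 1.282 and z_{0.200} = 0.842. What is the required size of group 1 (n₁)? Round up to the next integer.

n₁ = (z_α + z_β)² · (σ₁² + σ₂²/r) / δ²
   = (1.282 + 0.842)² · (6² + 4²/4) / 2.2²
   = 4.5114 · (36 + 4) / 4.84
   = 4.5114 · 40 / 4.84
   = 37.28
Design effect: 2.51 × 37.28 = 93.58.
Round up → n₁ = 94; n₂ = r·n₁ = 4 × 94 = 376.

n₁ = 94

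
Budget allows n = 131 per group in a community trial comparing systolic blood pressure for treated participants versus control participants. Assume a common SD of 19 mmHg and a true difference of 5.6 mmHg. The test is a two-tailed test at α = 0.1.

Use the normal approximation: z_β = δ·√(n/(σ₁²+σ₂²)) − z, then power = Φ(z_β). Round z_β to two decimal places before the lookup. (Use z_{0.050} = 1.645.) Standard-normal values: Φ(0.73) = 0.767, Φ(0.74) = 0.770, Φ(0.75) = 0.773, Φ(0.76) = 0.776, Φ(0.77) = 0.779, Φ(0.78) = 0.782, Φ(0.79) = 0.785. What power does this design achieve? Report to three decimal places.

z_β = δ·√(n/(σ₁²+σ₂²)) − z_{α/2}
    = 5.6 · √(131/722) − 1.645
    = 5.6 · 0.42596 − 1.645
    = 2.3854 − 1.645 = 0.7404 → 0.74
Power = Φ(0.74) = 0.770.

Power ≈ 0.770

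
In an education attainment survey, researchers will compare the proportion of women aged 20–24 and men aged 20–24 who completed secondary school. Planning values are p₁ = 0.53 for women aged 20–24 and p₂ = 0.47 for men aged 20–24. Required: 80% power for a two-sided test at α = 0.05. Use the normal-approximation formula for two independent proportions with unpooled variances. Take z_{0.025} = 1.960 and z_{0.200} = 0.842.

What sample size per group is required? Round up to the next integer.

n = 1087 per group

n = (z_{α/2} + z_β)² · [p₁(1−p₁) + p₂(1−p₂)] / (p₁ − p₂)²
  = (1.960 + 0.842)² · (0.53·0.47 + 0.47·0.53) / (0.06)²
  = (2.802)² · (0.2491 + 0.2491) / 0.0036
  = 7.8512 · 0.4982 / 0.0036
  = 1086.52
Round up → n = 1087 per group.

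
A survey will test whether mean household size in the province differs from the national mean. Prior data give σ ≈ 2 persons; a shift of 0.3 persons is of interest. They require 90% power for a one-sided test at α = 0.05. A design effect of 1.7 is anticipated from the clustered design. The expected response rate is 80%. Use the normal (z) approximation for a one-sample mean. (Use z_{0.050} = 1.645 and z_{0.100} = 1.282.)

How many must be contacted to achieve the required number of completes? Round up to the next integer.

n = 810

n = (z_α + z_β)² · σ² / δ²
  = (1.645 + 1.282)² · 2² / 0.3²
  = 8.5673 · 4 / 0.09
  = 380.77
Design effect: 1.7 × 380.77 = 647.31.
Adjust for 80% response: 647.31 / 0.80 = 809.14.
Round up → n = 810.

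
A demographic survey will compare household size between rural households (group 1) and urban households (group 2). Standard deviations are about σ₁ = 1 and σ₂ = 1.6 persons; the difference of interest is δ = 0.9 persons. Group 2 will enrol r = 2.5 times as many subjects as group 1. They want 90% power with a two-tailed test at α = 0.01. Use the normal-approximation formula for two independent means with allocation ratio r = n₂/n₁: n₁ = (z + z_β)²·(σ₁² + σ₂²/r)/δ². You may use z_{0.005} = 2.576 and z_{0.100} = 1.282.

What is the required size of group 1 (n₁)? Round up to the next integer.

n₁ = 38

n₁ = (z_{α/2} + z_β)² · (σ₁² + σ₂²/r) / δ²
   = (2.576 + 1.282)² · (1² + 1.6²/2.5) / 0.9²
   = 14.8842 · (1 + 1.024) / 0.81
   = 14.8842 · 2.024 / 0.81
   = 37.19
Round up → n₁ = 38; n₂ = r·n₁ = 2.5 × 38 = 95.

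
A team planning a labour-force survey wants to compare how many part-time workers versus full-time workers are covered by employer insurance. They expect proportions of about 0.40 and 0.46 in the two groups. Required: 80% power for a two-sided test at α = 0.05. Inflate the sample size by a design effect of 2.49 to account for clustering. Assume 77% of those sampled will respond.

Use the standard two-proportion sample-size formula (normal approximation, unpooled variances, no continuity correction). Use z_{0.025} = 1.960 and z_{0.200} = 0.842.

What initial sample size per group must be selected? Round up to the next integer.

n = (z_{α/2} + z_β)² · [p₁(1−p₁) + p₂(1−p₂)] / (p₁ − p₂)²
  = (1.960 + 0.842)² · (0.40·0.60 + 0.46·0.54) / (-0.06)²
  = (2.802)² · (0.2400 + 0.2484) / 0.0036
  = 7.8512 · 0.4884 / 0.0036
  = 1065.15
Design effect: 2.49 × 1065.15 = 2652.22.
Adjust for 77% response: 2652.22 / 0.77 = 3444.44.
Round up → n = 3445 per group.

n = 3445 per group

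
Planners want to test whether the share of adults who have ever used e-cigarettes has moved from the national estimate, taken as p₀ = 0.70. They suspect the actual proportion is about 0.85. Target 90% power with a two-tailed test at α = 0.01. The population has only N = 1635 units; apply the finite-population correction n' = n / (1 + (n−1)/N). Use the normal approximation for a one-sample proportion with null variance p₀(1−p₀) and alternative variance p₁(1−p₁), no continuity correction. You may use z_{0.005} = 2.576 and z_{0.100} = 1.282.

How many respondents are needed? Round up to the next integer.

n = 112

n = [z_{α/2}·√(p₀q₀) + z_β·√(p₁q₁)]² / (p₁ − p₀)²
  = [2.576·√(0.70·0.30) + 1.282·√(0.85·0.15)]² / (0.15)²
  = [2.576·0.4583 + 1.282·0.3571]² / 0.0225
  = [1.6382]² / 0.0225
  = 119.28
Finite-population correction (N = 1635): 119.28 / (1 + (119.28 − 1)/1635) = 111.23.
Round up → n = 112.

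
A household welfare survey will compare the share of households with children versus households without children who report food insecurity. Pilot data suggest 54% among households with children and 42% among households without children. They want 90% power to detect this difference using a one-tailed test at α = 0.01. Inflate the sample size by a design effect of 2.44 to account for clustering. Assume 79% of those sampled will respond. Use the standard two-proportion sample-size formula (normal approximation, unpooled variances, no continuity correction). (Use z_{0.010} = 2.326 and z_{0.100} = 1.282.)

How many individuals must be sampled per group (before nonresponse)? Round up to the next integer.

n = 1374 per group

n = (z_α + z_β)² · [p₁(1−p₁) + p₂(1−p₂)] / (p₁ − p₂)²
  = (2.326 + 1.282)² · (0.54·0.46 + 0.42·0.58) / (0.12)²
  = (3.608)² · (0.2484 + 0.2436) / 0.0144
  = 13.0177 · 0.4920 / 0.0144
  = 444.77
Design effect: 2.44 × 444.77 = 1085.24.
Adjust for 79% response: 1085.24 / 0.79 = 1373.72.
Round up → n = 1374 per group.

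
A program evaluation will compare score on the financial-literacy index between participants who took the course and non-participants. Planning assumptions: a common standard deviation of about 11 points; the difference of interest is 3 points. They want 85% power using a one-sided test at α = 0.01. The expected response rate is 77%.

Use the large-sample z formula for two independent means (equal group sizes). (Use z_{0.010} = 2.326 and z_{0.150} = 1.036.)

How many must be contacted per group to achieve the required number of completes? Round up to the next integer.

n = 395 per group

n = (z_α + z_β)² · (σ₁² + σ₂²) / δ²
  = (2.326 + 1.036)² · (2·11² = 242) / 3²
  = 11.3030 · 242 / 9
  = 303.93
Adjust for 77% response: 303.93 / 0.77 = 394.71.
Round up → n = 395 per group.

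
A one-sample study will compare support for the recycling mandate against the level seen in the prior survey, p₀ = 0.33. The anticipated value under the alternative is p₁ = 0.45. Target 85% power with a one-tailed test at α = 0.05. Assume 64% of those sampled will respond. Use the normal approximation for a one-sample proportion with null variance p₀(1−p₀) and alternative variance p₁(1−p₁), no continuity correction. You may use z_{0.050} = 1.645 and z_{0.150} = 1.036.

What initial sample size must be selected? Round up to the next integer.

n = 181

n = [z_α·√(p₀q₀) + z_β·√(p₁q₁)]² / (p₁ − p₀)²
  = [1.645·√(0.33·0.67) + 1.036·√(0.45·0.55)]² / (0.12)²
  = [1.645·0.4702 + 1.036·0.4975]² / 0.0144
  = [1.2889]² / 0.0144
  = 115.37
Adjust for 64% response: 115.37 / 0.64 = 180.26.
Round up → n = 181.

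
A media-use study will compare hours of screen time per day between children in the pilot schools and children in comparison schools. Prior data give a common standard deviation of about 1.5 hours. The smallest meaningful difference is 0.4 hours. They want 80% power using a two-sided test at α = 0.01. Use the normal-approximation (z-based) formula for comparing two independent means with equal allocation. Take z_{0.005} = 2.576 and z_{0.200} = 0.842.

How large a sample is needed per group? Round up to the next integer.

n = (z_{α/2} + z_β)² · (σ₁² + σ₂²) / δ²
  = (2.576 + 0.842)² · (2·1.5² = 4.5) / 0.4²
  = 11.6827 · 4.5 / 0.16
  = 328.58
Round up → n = 329 per group.

n = 329 per group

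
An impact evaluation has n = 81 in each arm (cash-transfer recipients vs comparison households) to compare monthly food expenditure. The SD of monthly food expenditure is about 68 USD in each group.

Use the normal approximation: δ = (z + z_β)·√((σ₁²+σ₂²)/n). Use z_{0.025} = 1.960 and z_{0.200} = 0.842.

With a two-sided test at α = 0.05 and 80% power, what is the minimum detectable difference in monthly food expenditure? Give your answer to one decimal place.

δ = (z_{α/2} + z_β) · √((σ₁²+σ₂²)/n)
  = (1.960 + 0.842) · √(9248/81)
  = 2.802 · √114.1728
  = 2.802 · 10.6852
  = 29.9398

Minimum detectable difference ≈ 29.9 USD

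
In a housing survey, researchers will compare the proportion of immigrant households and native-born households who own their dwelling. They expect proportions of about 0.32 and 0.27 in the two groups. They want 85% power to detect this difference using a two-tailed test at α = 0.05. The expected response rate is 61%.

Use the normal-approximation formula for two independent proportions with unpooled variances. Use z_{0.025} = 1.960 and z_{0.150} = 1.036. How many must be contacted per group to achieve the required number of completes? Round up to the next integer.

n = (z_{α/2} + z_β)² · [p₁(1−p₁) + p₂(1−p₂)] / (p₁ − p₂)²
  = (1.960 + 1.036)² · (0.32·0.68 + 0.27·0.73) / (0.05)²
  = (2.996)² · (0.2176 + 0.1971) / 0.0025
  = 8.9760 · 0.4147 / 0.0025
  = 1488.94
Adjust for 61% response: 1488.94 / 0.61 = 2440.89.
Round up → n = 2441 per group.

n = 2441 per group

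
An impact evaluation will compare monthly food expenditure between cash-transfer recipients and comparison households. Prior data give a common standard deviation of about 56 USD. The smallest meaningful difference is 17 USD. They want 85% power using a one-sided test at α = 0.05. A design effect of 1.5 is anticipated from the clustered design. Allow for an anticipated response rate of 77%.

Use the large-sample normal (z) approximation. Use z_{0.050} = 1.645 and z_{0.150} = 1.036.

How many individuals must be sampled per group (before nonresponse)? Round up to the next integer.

n = (z_α + z_β)² · (σ₁² + σ₂²) / δ²
  = (1.645 + 1.036)² · (2·56² = 6272) / 17²
  = 7.1878 · 6272 / 289
  = 155.99
Design effect: 1.5 × 155.99 = 233.99.
Adjust for 77% response: 233.99 / 0.77 = 303.88.
Round up → n = 304 per group.

n = 304 per group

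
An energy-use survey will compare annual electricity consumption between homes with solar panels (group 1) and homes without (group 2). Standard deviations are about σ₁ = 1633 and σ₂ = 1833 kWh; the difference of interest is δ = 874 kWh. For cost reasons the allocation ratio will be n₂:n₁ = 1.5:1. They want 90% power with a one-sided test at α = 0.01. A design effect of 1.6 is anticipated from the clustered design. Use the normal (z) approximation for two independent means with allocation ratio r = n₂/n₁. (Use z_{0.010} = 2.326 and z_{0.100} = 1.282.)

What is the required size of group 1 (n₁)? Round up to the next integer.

n₁ = (z_α + z_β)² · (σ₁² + σ₂²/r) / δ²
   = (2.326 + 1.282)² · (1633² + 1833²/1.5) / 874²
   = 13.0177 · (2666689 + 2239926) / 763876
   = 13.0177 · 4906615 / 763876
   = 83.62
Design effect: 1.6 × 83.62 = 133.79.
Round up → n₁ = 134; n₂ = r·n₁ = 1.5 × 134 = 201.

n₁ = 134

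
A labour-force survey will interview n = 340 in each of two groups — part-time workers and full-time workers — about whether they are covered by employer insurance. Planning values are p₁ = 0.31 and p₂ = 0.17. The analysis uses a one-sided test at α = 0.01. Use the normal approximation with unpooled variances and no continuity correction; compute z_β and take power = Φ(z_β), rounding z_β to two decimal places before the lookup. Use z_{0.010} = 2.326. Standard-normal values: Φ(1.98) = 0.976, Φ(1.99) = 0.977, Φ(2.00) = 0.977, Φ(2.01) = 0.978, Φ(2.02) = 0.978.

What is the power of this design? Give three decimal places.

z_β = |p₁−p₂|·√(n/[p₁q₁+p₂q₂]) − z_α
    = 0.14 · √(340/0.3550) − 2.326
    = 0.14 · 30.9475 − 2.326
    = 4.3326 − 2.326 = 2.0066 → 2.01
Power = Φ(2.01) = 0.978.

Power ≈ 0.978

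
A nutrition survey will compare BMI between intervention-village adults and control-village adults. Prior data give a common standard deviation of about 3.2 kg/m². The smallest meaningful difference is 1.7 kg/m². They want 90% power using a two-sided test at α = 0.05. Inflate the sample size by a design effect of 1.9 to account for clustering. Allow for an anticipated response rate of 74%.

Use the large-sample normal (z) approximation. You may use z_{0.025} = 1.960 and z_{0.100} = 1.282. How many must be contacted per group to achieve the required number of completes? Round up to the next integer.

n = 192 per group

n = (z_{α/2} + z_β)² · (σ₁² + σ₂²) / δ²
  = (1.960 + 1.282)² · (2·3.2² = 20.48) / 1.7²
  = 10.5106 · 20.48 / 2.89
  = 74.48
Design effect: 1.9 × 74.48 = 141.52.
Adjust for 74% response: 141.52 / 0.74 = 191.24.
Round up → n = 192 per group.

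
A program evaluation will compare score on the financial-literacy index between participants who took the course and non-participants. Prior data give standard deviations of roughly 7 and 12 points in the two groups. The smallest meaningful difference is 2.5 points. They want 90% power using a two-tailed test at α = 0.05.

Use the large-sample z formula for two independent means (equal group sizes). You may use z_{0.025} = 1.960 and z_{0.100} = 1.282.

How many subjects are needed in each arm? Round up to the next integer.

n = (z_{α/2} + z_β)² · (σ₁² + σ₂²) / δ²
  = (1.960 + 1.282)² · (7² + 12² = 193) / 2.5²
  = 10.5106 · 193 / 6.25
  = 324.57
Round up → n = 325 per group.

n = 325 per group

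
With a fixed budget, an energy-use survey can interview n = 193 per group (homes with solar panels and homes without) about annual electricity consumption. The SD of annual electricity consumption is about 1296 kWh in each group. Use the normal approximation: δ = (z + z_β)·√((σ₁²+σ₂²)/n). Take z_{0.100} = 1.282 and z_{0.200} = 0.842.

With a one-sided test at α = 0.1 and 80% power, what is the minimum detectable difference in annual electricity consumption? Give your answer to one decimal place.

Minimum detectable difference ≈ 280.2 kWh

δ = (z_α + z_β) · √((σ₁²+σ₂²)/n)
  = (1.282 + 0.842) · √(3359232/193)
  = 2.124 · √17405.3
  = 2.124 · 131.9293
  = 280.2179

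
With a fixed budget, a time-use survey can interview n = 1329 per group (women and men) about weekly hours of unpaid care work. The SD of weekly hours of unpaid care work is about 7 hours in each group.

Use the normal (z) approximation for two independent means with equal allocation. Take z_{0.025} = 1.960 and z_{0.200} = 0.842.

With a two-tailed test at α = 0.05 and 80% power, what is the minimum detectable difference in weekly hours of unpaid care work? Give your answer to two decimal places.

Minimum detectable difference ≈ 0.76 hours

δ = (z_{α/2} + z_β) · √((σ₁²+σ₂²)/n)
  = (1.960 + 0.842) · √(98/1329)
  = 2.802 · √0.07374
  = 2.802 · 0.2716
  = 0.7609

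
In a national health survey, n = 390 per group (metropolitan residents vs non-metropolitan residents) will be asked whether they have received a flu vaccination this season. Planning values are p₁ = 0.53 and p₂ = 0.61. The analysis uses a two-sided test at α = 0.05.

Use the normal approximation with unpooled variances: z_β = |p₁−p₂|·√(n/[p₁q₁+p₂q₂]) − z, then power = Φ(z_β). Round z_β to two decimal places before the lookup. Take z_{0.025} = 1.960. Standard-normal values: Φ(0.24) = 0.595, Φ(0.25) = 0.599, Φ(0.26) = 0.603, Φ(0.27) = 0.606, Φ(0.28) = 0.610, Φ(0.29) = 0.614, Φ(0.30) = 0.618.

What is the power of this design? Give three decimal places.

z_β = |p₁−p₂|·√(n/[p₁q₁+p₂q₂]) − z_{α/2}
    = 0.08 · √(390/0.4870) − 1.960
    = 0.08 · 28.2988 − 1.960
    = 2.2639 − 1.960 = 0.3039 → 0.30
Power = Φ(0.30) = 0.618.

Power ≈ 0.618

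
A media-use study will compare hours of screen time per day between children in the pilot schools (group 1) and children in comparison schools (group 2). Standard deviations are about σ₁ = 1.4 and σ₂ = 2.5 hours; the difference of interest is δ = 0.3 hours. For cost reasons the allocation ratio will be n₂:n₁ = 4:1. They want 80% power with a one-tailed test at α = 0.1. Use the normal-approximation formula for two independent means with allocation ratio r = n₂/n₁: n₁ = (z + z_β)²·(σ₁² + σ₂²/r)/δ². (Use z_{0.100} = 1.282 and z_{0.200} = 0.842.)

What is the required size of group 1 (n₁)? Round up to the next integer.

n₁ = 177

n₁ = (z_α + z_β)² · (σ₁² + σ₂²/r) / δ²
   = (1.282 + 0.842)² · (1.4² + 2.5²/4) / 0.3²
   = 4.5114 · (1.96 + 1.5625) / 0.09
   = 4.5114 · 3.5225 / 0.09
   = 176.57
Round up → n₁ = 177; n₂ = r·n₁ = 4 × 177 = 708.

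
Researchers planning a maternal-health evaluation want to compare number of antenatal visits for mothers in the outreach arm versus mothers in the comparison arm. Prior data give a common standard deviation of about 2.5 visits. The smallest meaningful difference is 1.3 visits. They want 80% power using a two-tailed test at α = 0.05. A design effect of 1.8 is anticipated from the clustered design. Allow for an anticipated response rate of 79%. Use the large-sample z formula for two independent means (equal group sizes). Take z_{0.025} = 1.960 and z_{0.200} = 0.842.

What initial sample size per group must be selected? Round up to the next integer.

n = (z_{α/2} + z_β)² · (σ₁² + σ₂²) / δ²
  = (1.960 + 0.842)² · (2·2.5² = 12.5) / 1.3²
  = 7.8512 · 12.5 / 1.69
  = 58.07
Design effect: 1.8 × 58.07 = 104.53.
Adjust for 79% response: 104.53 / 0.79 = 132.31.
Round up → n = 133 per group.

n = 133 per group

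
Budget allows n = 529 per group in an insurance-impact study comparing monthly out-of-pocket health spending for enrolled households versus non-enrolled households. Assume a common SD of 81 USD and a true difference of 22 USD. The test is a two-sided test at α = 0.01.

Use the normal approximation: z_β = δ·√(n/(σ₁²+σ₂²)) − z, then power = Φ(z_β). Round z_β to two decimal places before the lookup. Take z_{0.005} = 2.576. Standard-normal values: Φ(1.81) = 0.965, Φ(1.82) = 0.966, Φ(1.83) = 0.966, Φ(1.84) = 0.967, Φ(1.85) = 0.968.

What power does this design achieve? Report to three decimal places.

z_β = δ·√(n/(σ₁²+σ₂²)) − z_{α/2}
    = 22 · √(529/13122) − 2.576
    = 22 · 0.20078 − 2.576
    = 4.4172 − 2.576 = 1.8412 → 1.84
Power = Φ(1.84) = 0.967.

Power ≈ 0.967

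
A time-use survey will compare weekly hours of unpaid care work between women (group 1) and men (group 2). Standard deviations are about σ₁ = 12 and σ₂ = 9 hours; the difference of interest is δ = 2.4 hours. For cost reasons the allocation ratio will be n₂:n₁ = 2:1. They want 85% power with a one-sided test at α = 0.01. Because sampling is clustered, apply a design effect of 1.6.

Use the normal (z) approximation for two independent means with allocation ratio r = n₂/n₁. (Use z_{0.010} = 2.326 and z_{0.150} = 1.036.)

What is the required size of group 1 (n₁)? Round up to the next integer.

n₁ = 580

n₁ = (z_α + z_β)² · (σ₁² + σ₂²/r) / δ²
   = (2.326 + 1.036)² · (12² + 9²/2) / 2.4²
   = 11.3030 · (144 + 40.5) / 5.76
   = 11.3030 · 184.5 / 5.76
   = 362.05
Design effect: 1.6 × 362.05 = 579.28.
Round up → n₁ = 580; n₂ = r·n₁ = 2 × 580 = 1160.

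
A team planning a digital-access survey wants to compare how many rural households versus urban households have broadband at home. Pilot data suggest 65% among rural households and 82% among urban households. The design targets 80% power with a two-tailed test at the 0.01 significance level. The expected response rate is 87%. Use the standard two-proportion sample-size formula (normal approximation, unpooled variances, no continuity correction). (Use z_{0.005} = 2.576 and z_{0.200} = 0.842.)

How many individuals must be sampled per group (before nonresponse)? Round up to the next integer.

n = (z_{α/2} + z_β)² · [p₁(1−p₁) + p₂(1−p₂)] / (p₁ − p₂)²
  = (2.576 + 0.842)² · (0.65·0.35 + 0.82·0.18) / (-0.17)²
  = (3.418)² · (0.2275 + 0.1476) / 0.0289
  = 11.6827 · 0.3751 / 0.0289
  = 151.63
Adjust for 87% response: 151.63 / 0.87 = 174.29.
Round up → n = 175 per group.

n = 175 per group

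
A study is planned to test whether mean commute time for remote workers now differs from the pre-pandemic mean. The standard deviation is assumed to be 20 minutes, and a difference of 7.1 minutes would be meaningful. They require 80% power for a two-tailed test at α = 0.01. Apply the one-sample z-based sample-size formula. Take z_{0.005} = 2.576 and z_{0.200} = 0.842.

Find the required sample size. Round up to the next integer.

n = 93

n = (z_{α/2} + z_β)² · σ² / δ²
  = (2.576 + 0.842)² · 20² / 7.1²
  = 11.6827 · 400 / 50.41
  = 92.70
Round up → n = 93.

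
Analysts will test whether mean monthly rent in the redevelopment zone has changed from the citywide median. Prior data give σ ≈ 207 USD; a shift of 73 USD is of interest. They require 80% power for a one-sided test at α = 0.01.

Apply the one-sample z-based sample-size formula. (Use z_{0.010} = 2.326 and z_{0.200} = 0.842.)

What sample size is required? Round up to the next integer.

n = 81

n = (z_α + z_β)² · σ² / δ²
  = (2.326 + 0.842)² · 207² / 73²
  = 10.0362 · 42849 / 5329
  = 80.70
Round up → n = 81.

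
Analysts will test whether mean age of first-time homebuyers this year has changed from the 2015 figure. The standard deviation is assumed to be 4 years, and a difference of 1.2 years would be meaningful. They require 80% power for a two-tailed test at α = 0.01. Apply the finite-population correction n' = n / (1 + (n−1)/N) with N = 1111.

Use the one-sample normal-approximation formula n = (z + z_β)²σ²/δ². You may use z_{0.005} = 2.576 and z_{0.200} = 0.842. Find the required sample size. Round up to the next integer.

n = (z_{α/2} + z_β)² · σ² / δ²
  = (2.576 + 0.842)² · 4² / 1.2²
  = 11.6827 · 16 / 1.44
  = 129.81
Finite-population correction (N = 1111): 129.81 / (1 + (129.81 − 1)/1111) = 116.32.
Round up → n = 117.

n = 117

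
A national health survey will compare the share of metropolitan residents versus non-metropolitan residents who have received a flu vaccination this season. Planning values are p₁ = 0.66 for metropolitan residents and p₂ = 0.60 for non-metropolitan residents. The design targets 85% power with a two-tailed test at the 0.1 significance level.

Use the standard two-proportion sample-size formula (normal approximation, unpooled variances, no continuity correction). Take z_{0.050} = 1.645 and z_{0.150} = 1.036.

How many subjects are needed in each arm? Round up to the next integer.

n = (z_{α/2} + z_β)² · [p₁(1−p₁) + p₂(1−p₂)] / (p₁ − p₂)²
  = (1.645 + 1.036)² · (0.66·0.34 + 0.60·0.40) / (0.06)²
  = (2.681)² · (0.2244 + 0.2400) / 0.0036
  = 7.1878 · 0.4644 / 0.0036
  = 927.22
Round up → n = 928 per group.

n = 928 per group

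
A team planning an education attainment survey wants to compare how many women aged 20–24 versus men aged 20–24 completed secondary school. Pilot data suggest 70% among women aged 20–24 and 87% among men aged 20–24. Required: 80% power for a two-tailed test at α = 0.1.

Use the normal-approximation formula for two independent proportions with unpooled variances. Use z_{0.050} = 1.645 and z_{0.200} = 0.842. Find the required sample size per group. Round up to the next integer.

n = 70 per group

n = (z_{α/2} + z_β)² · [p₁(1−p₁) + p₂(1−p₂)] / (p₁ − p₂)²
  = (1.645 + 0.842)² · (0.70·0.30 + 0.87·0.13) / (-0.17)²
  = (2.487)² · (0.2100 + 0.1131) / 0.0289
  = 6.1852 · 0.3231 / 0.0289
  = 69.15
Round up → n = 70 per group.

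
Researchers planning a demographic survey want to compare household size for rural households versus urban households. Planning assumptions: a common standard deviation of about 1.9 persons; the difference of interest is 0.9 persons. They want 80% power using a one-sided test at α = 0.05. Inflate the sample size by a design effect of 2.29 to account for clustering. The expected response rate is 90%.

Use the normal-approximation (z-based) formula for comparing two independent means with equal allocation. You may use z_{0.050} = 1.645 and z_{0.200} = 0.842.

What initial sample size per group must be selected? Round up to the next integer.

n = 141 per group

n = (z_α + z_β)² · (σ₁² + σ₂²) / δ²
  = (1.645 + 0.842)² · (2·1.9² = 7.22) / 0.9²
  = 6.1852 · 7.22 / 0.81
  = 55.13
Design effect: 2.29 × 55.13 = 126.25.
Adjust for 90% response: 126.25 / 0.90 = 140.28.
Round up → n = 141 per group.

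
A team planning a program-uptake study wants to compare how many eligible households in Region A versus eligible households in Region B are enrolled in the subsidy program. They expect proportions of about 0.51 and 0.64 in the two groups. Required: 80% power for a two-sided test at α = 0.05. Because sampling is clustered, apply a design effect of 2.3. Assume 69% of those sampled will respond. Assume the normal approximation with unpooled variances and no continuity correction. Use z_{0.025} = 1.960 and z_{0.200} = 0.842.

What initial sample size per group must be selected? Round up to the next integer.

n = 744 per group

n = (z_{α/2} + z_β)² · [p₁(1−p₁) + p₂(1−p₂)] / (p₁ − p₂)²
  = (1.960 + 0.842)² · (0.51·0.49 + 0.64·0.36) / (-0.13)²
  = (2.802)² · (0.2499 + 0.2304) / 0.0169
  = 7.8512 · 0.4803 / 0.0169
  = 223.13
Design effect: 2.3 × 223.13 = 513.20.
Adjust for 69% response: 513.20 / 0.69 = 743.77.
Round up → n = 744 per group.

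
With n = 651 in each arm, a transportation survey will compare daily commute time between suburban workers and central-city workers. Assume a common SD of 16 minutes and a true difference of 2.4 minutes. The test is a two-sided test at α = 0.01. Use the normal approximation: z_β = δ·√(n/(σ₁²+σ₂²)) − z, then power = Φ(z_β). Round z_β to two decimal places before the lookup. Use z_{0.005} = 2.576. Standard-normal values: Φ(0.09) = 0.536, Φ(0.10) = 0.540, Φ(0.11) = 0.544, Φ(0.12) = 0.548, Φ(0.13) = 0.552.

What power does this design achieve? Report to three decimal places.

z_β = δ·√(n/(σ₁²+σ₂²)) − z_{α/2}
    = 2.4 · √(651/512) − 2.576
    = 2.4 · 1.12760 − 2.576
    = 2.7062 − 2.576 = 0.1302 → 0.13
Power = Φ(0.13) = 0.552.

Power ≈ 0.552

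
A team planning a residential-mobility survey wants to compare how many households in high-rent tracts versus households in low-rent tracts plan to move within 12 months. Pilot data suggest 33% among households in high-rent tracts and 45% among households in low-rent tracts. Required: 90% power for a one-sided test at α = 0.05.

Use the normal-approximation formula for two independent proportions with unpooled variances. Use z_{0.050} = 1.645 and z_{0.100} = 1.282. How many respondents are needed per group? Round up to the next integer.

n = (z_α + z_β)² · [p₁(1−p₁) + p₂(1−p₂)] / (p₁ − p₂)²
  = (1.645 + 1.282)² · (0.33·0.67 + 0.45·0.55) / (-0.12)²
  = (2.927)² · (0.2211 + 0.2475) / 0.0144
  = 8.5673 · 0.4686 / 0.0144
  = 278.80
Round up → n = 279 per group.

n = 279 per group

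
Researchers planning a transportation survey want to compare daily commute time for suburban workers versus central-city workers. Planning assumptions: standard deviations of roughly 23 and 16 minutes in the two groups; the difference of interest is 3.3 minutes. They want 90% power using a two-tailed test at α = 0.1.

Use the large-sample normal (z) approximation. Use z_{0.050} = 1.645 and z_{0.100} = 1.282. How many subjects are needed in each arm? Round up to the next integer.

n = (z_{α/2} + z_β)² · (σ₁² + σ₂²) / δ²
  = (1.645 + 1.282)² · (23² + 16² = 785) / 3.3²
  = 8.5673 · 785 / 10.89
  = 617.57
Round up → n = 618 per group.

n = 618 per group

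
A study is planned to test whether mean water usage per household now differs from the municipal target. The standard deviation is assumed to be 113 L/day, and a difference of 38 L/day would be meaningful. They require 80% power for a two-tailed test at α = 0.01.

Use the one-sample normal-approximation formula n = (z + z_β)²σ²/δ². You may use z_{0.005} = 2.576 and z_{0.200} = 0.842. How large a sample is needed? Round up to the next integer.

n = 104

n = (z_{α/2} + z_β)² · σ² / δ²
  = (2.576 + 0.842)² · 113² / 38²
  = 11.6827 · 12769 / 1444
  = 103.31
Round up → n = 104.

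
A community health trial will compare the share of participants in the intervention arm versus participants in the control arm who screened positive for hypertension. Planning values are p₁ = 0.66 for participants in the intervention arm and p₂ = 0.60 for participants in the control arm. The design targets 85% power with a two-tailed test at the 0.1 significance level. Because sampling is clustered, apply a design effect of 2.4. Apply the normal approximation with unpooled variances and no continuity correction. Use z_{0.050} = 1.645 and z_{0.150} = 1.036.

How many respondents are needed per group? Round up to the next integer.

n = (z_{α/2} + z_β)² · [p₁(1−p₁) + p₂(1−p₂)] / (p₁ − p₂)²
  = (1.645 + 1.036)² · (0.66·0.34 + 0.60·0.40) / (0.06)²
  = (2.681)² · (0.2244 + 0.2400) / 0.0036
  = 7.1878 · 0.4644 / 0.0036
  = 927.22
Design effect: 2.4 × 927.22 = 2225.33.
Round up → n = 2226 per group.

n = 2226 per group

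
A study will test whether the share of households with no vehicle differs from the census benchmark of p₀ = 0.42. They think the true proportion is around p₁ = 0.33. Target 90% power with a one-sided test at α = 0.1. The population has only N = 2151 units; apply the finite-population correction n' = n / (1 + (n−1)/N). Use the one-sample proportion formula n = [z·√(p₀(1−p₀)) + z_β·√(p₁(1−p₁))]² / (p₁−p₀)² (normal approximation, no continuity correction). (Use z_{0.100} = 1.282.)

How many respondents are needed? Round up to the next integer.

n = 174

n = [z_α·√(p₀q₀) + z_β·√(p₁q₁)]² / (p₁ − p₀)²
  = [1.282·√(0.42·0.58) + 1.282·√(0.33·0.67)]² / (-0.09)²
  = [1.282·0.4936 + 1.282·0.4702]² / 0.0081
  = [1.2356]² / 0.0081
  = 188.47
Finite-population correction (N = 2151): 188.47 / (1 + (188.47 − 1)/2151) = 173.36.
Round up → n = 174.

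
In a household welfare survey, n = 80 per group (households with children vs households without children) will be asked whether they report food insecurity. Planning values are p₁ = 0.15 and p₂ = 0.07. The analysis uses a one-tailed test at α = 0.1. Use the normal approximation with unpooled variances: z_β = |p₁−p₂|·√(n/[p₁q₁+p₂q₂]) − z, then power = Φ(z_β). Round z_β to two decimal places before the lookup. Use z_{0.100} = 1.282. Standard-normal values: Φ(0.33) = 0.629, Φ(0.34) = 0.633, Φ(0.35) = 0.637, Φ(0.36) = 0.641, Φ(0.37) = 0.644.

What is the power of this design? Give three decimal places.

Power ≈ 0.637

z_β = |p₁−p₂|·√(n/[p₁q₁+p₂q₂]) − z_α
    = 0.08 · √(80/0.1926) − 1.282
    = 0.08 · 20.3806 − 1.282
    = 1.6304 − 1.282 = 0.3484 → 0.35
Power = Φ(0.35) = 0.637.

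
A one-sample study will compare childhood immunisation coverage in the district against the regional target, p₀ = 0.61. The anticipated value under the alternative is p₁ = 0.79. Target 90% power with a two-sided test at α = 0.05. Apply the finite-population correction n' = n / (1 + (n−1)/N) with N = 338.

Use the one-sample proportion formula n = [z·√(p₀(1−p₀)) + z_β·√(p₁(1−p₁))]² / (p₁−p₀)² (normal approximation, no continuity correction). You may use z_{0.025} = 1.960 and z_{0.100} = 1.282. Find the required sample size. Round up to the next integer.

n = 57

n = [z_{α/2}·√(p₀q₀) + z_β·√(p₁q₁)]² / (p₁ − p₀)²
  = [1.960·√(0.61·0.39) + 1.282·√(0.79·0.21)]² / (0.18)²
  = [1.960·0.4877 + 1.282·0.4073]² / 0.0324
  = [1.4782]² / 0.0324
  = 67.44
Finite-population correction (N = 338): 67.44 / (1 + (67.44 − 1)/338) = 56.36.
Round up → n = 57.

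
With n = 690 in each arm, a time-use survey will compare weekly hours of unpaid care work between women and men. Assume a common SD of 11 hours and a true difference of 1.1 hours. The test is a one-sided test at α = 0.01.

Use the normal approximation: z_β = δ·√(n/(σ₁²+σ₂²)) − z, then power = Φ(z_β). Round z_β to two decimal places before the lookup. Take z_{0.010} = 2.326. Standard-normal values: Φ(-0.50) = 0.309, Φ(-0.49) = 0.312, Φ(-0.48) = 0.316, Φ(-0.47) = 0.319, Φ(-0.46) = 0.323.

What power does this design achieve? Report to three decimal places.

z_β = δ·√(n/(σ₁²+σ₂²)) − z_α
    = 1.1 · √(690/242) − 2.326
    = 1.1 · 1.68856 − 2.326
    = 1.8574 − 2.326 = -0.4686 → -0.47
Power = Φ(-0.47) = 0.319.

Power ≈ 0.319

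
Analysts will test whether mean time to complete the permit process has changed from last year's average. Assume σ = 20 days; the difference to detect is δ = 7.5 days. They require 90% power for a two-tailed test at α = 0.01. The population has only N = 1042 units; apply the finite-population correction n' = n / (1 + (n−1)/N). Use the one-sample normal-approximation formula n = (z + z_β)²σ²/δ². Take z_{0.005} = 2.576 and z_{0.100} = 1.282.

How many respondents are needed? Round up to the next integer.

n = 97

n = (z_{α/2} + z_β)² · σ² / δ²
  = (2.576 + 1.282)² · 20² / 7.5²
  = 14.8842 · 400 / 56.25
  = 105.84
Finite-population correction (N = 1042): 105.84 / (1 + (105.84 − 1)/1042) = 96.17.
Round up → n = 97.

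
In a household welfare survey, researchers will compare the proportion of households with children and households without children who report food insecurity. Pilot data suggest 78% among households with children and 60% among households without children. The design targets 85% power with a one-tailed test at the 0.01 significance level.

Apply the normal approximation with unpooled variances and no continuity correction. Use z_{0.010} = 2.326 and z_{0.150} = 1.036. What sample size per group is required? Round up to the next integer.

n = 144 per group

n = (z_α + z_β)² · [p₁(1−p₁) + p₂(1−p₂)] / (p₁ − p₂)²
  = (2.326 + 1.036)² · (0.78·0.22 + 0.60·0.40) / (0.18)²
  = (3.362)² · (0.1716 + 0.2400) / 0.0324
  = 11.3030 · 0.4116 / 0.0324
  = 143.59
Round up → n = 144 per group.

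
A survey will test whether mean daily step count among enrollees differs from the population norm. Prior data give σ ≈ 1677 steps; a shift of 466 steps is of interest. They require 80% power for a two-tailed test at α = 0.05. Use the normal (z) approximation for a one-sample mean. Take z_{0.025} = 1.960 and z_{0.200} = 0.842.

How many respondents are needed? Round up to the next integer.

n = 102

n = (z_{α/2} + z_β)² · σ² / δ²
  = (1.960 + 0.842)² · 1677² / 466²
  = 7.8512 · 2812329 / 217156
  = 101.68
Round up → n = 102.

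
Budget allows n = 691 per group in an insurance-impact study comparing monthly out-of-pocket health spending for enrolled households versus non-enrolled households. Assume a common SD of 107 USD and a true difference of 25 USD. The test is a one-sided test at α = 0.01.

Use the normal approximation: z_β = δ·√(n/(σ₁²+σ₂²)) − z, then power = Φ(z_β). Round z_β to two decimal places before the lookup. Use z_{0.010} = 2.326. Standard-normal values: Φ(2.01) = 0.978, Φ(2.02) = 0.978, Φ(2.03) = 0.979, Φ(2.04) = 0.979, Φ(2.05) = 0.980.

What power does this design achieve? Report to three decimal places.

Power ≈ 0.978

z_β = δ·√(n/(σ₁²+σ₂²)) − z_α
    = 25 · √(691/22898) − 2.326
    = 25 · 0.17372 − 2.326
    = 4.3429 − 2.326 = 2.0169 → 2.02
Power = Φ(2.02) = 0.978.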